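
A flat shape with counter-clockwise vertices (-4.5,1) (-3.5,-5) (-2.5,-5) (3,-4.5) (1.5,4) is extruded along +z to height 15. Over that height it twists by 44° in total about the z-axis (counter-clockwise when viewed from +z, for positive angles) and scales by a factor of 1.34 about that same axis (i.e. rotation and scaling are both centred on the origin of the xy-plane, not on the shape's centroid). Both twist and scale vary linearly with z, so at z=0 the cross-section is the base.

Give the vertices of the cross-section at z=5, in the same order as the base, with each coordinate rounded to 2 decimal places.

Cross-section at z=5: (-5.13,-0.19) (-2.36,-6.37) (-1.28,-6.09) (4.50,-4.00) (0.49,4.73)

t = z/height = 5/15 = 0.333333
s = 1 + (scale-1)·z/height = 1 + (1.34-1)·5/15 = 1.113333
θ = twist·z/height = 44°·5/15 = 14.6667° = 0.255982 rad
cos θ = 0.967415, sin θ = 0.253195 (intermediates below are computed at full precision and shown rounded to 5 d.p.)
v1: (-4.5,1) → rotate → (-4.60656,-0.17196) → ×s → (-5.12864,-0.19145) → (-5.13,-0.19)
v2: (-3.5,-5) → rotate → (-2.11998,-5.72326) → ×s → (-2.36024,-6.37190) → (-2.36,-6.37)
v3: (-2.5,-5) → rotate → (-1.15256,-5.47006) → ×s → (-1.28319,-6.09000) → (-1.28,-6.09)
v4: (3,-4.5) → rotate → (4.04162,-3.59378) → ×s → (4.49967,-4.00108) → (4.50,-4.00)
v5: (1.5,4) → rotate → (0.43834,4.24945) → ×s → (0.48802,4.73106) → (0.49,4.73)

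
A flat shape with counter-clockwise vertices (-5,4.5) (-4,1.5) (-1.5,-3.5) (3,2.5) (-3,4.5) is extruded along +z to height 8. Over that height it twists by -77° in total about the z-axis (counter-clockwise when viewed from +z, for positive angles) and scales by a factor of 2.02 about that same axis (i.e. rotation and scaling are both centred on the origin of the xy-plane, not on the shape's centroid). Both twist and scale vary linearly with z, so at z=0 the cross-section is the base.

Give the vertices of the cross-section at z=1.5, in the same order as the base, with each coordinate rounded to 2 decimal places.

t = z/height = 1.5/8 = 0.1875
s = 1 + (scale-1)·z/height = 1 + (2.02-1)·1.5/8 = 1.191250
θ = twist·z/height = -77°·1.5/8 = -14.4375° = -0.251982 rad
cos θ = 0.968420, sin θ = -0.249324 (intermediates below are computed at full precision and shown rounded to 5 d.p.)
v1: (-5,4.5) → rotate → (-3.72014,5.60451) → ×s → (-4.43162,6.67637) → (-4.43,6.68)
v2: (-4,1.5) → rotate → (-3.49970,2.44993) → ×s → (-4.16901,2.91847) → (-4.17,2.92)
v3: (-1.5,-3.5) → rotate → (-2.32526,-3.01548) → ×s → (-2.76997,-3.59220) → (-2.77,-3.59)
v4: (3,2.5) → rotate → (3.52857,1.67308) → ×s → (4.20341,1.99306) → (4.20,1.99)
v5: (-3,4.5) → rotate → (-1.78330,5.10586) → ×s → (-2.12436,6.08236) → (-2.12,6.08)

Cross-section at z=1.5: (-4.43,6.68) (-4.17,2.92) (-2.77,-3.59) (4.20,1.99) (-2.12,6.08)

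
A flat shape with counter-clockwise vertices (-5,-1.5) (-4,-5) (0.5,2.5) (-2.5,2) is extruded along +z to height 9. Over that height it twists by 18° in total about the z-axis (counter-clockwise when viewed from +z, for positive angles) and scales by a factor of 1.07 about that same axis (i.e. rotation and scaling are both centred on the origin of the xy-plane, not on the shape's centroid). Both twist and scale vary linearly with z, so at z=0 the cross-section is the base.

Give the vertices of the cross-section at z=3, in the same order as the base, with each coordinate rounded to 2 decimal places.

Cross-section at z=3: (-4.93,-2.06) (-3.54,-5.52) (0.24,2.60) (-2.76,1.77)

t = z/height = 3/9 = 0.333333
s = 1 + (scale-1)·z/height = 1 + (1.07-1)·3/9 = 1.023333
θ = twist·z/height = 18°·3/9 = 6.0000° = 0.104720 rad
cos θ = 0.994522, sin θ = 0.104528 (intermediates below are computed at full precision and shown rounded to 5 d.p.)
v1: (-5,-1.5) → rotate → (-4.81582,-2.01443) → ×s → (-4.92819,-2.06143) → (-4.93,-2.06)
v2: (-4,-5) → rotate → (-3.45545,-5.39072) → ×s → (-3.53607,-5.51651) → (-3.54,-5.52)
v3: (0.5,2.5) → rotate → (0.23594,2.53857) → ×s → (0.24145,2.59780) → (0.24,2.60)
v4: (-2.5,2) → rotate → (-2.69536,1.72772) → ×s → (-2.75825,1.76804) → (-2.76,1.77)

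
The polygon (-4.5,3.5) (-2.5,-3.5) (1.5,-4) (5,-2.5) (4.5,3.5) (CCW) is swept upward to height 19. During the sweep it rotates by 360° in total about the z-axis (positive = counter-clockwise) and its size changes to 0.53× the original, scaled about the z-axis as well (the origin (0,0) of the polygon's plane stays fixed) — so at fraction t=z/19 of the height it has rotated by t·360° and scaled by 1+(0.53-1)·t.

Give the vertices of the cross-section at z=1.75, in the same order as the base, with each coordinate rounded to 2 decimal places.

t = z/height = 1.75/19 = 0.0921053
s = 1 + (scale-1)·z/height = 1 + (0.53-1)·1.75/19 = 0.956711
θ = twist·z/height = 360°·1.75/19 = 33.1579° = 0.578714 rad
cos θ = 0.837166, sin θ = 0.546948 (intermediates below are computed at full precision and shown rounded to 5 d.p.)
v1: (-4.5,3.5) → rotate → (-5.68157,0.46882) → ×s → (-5.43562,0.44852) → (-5.44,0.45)
v2: (-2.5,-3.5) → rotate → (-0.17860,-4.29745) → ×s → (-0.17087,-4.11142) → (-0.17,-4.11)
v3: (1.5,-4) → rotate → (3.44354,-2.52824) → ×s → (3.29447,-2.41880) → (3.29,-2.42)
v4: (5,-2.5) → rotate → (5.55320,0.64182) → ×s → (5.31281,0.61404) → (5.31,0.61)
v5: (4.5,3.5) → rotate → (1.85293,5.39135) → ×s → (1.77272,5.15796) → (1.77,5.16)

Cross-section at z=1.75: (-5.44,0.45) (-0.17,-4.11) (3.29,-2.42) (5.31,0.61) (1.77,5.16)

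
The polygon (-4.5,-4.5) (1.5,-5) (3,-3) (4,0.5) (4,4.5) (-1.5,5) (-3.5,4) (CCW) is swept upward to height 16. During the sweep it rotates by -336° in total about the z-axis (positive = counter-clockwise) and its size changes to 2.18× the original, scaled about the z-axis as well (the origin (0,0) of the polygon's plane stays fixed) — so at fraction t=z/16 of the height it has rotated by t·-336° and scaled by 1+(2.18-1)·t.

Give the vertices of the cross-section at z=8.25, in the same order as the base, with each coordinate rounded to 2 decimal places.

Cross-section at z=8.25: (6.34,8.04) (-3.34,7.70) (-5.36,4.22) (-6.29,-1.55) (-5.54,-7.94) (3.34,-7.70) (6.35,-5.73)

t = z/height = 8.25/16 = 0.515625
s = 1 + (scale-1)·z/height = 1 + (2.18-1)·8.25/16 = 1.608438
θ = twist·z/height = -336°·8.25/16 = -173.2500° = -3.023783 rad
cos θ = -0.993068, sin θ = -0.117537 (intermediates below are computed at full precision and shown rounded to 5 d.p.)
v1: (-4.5,-4.5) → rotate → (3.93989,4.99773) → ×s → (6.33707,8.03853) → (6.34,8.04)
v2: (1.5,-5) → rotate → (-2.07729,4.78904) → ×s → (-3.34119,7.70287) → (-3.34,7.70)
v3: (3,-3) → rotate → (-3.33182,2.62659) → ×s → (-5.35902,4.22471) → (-5.36,4.22)
v4: (4,0.5) → rotate → (-3.91351,-0.96668) → ×s → (-6.29463,-1.55485) → (-6.29,-1.55)
v5: (4,4.5) → rotate → (-3.44336,-4.93896) → ×s → (-5.53842,-7.94400) → (-5.54,-7.94)
v6: (-1.5,5) → rotate → (2.07729,-4.78904) → ×s → (3.34119,-7.70287) → (3.34,-7.70)
v7: (-3.5,4) → rotate → (3.94589,-3.56089) → ×s → (6.34672,-5.72747) → (6.35,-5.73)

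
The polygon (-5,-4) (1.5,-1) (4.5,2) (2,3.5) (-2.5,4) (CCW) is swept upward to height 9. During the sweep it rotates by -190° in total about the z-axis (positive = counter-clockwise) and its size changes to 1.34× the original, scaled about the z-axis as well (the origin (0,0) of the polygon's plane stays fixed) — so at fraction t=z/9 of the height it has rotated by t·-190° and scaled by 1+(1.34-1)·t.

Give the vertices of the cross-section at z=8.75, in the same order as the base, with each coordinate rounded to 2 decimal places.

Cross-section at z=8.75: (7.07,4.76) (-1.88,1.49) (-6.19,-2.16) (-3.04,-4.42) (2.88,-5.58)

t = z/height = 8.75/9 = 0.972222
s = 1 + (scale-1)·z/height = 1 + (1.34-1)·8.75/9 = 1.330556
θ = twist·z/height = -190°·8.75/9 = -184.7222° = -3.224011 rad
cos θ = -0.996606, sin θ = 0.082325 (intermediates below are computed at full precision and shown rounded to 5 d.p.)
v1: (-5,-4) → rotate → (5.31233,3.57480) → ×s → (7.06835,4.75647) → (7.07,4.76)
v2: (1.5,-1) → rotate → (-1.41258,1.12009) → ×s → (-1.87952,1.49035) → (-1.88,1.49)
v3: (4.5,2) → rotate → (-4.64937,-1.62275) → ×s → (-6.18625,-2.15916) → (-6.19,-2.16)
v4: (2,3.5) → rotate → (-2.28135,-3.32347) → ×s → (-3.03546,-4.42206) → (-3.04,-4.42)
v5: (-2.5,4) → rotate → (2.16221,-4.19223) → ×s → (2.87695,-5.57800) → (2.88,-5.58)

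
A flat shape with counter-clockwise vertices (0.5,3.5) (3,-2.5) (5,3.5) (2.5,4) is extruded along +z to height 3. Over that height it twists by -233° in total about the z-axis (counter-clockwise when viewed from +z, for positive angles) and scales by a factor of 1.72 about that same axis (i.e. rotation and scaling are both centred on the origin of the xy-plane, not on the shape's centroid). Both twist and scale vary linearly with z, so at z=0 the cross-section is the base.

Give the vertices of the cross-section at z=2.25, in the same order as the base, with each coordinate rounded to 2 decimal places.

t = z/height = 2.25/3 = 0.75
s = 1 + (scale-1)·z/height = 1 + (1.72-1)·2.25/3 = 1.540000
θ = twist·z/height = -233°·2.25/3 = -174.7500° = -3.049963 rad
cos θ = -0.995805, sin θ = -0.091502 (intermediates below are computed at full precision and shown rounded to 5 d.p.)
v1: (0.5,3.5) → rotate → (-0.17765,-3.53107) → ×s → (-0.27358,-5.43784) → (-0.27,-5.44)
v2: (3,-2.5) → rotate → (-3.21617,2.21501) → ×s → (-4.95290,3.41111) → (-4.95,3.41)
v3: (5,3.5) → rotate → (-4.65877,-3.94283) → ×s → (-7.17450,-6.07195) → (-7.17,-6.07)
v4: (2.5,4) → rotate → (-2.12351,-4.21197) → ×s → (-3.27020,-6.48644) → (-3.27,-6.49)

Cross-section at z=2.25: (-0.27,-5.44) (-4.95,3.41) (-7.17,-6.07) (-3.27,-6.49)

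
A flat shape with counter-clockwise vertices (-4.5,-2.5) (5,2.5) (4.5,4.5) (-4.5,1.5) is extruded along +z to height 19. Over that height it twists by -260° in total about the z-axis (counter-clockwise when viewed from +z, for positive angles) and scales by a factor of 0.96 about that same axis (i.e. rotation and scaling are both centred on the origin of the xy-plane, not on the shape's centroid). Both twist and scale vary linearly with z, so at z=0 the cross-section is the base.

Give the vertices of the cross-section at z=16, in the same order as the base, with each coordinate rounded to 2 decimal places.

Cross-section at z=16: (4.90,-0.85) (-5.28,1.16) (-6.12,-0.65) (2.47,-3.86)

t = z/height = 16/19 = 0.842105
s = 1 + (scale-1)·z/height = 1 + (0.96-1)·16/19 = 0.966316
θ = twist·z/height = -260°·16/19 = -218.9474° = -3.821352 rad
cos θ = -0.777724, sin θ = 0.628606 (intermediates below are computed at full precision and shown rounded to 5 d.p.)
v1: (-4.5,-2.5) → rotate → (5.07127,-0.88442) → ×s → (4.90045,-0.85463) → (4.90,-0.85)
v2: (5,2.5) → rotate → (-5.46013,1.19872) → ×s → (-5.27621,1.15834) → (-5.28,1.16)
v3: (4.5,4.5) → rotate → (-6.32848,-0.67103) → ×s → (-6.11531,-0.64843) → (-6.12,-0.65)
v4: (-4.5,1.5) → rotate → (2.55685,-3.99531) → ×s → (2.47072,-3.86073) → (2.47,-3.86)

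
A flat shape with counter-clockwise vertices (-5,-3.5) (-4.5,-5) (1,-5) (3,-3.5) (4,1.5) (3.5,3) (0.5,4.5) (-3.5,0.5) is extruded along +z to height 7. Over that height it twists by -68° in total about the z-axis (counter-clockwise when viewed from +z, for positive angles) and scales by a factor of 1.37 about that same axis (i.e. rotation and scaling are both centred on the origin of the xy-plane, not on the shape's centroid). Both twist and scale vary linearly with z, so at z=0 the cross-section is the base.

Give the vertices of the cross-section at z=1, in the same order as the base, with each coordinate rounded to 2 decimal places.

Cross-section at z=1: (-5.81,-2.74) (-5.56,-4.39) (0.15,-5.37) (2.49,-4.17) (4.42,0.85) (4.17,2.49) (1.32,4.58) (-3.54,1.14)

t = z/height = 1/7 = 0.142857
s = 1 + (scale-1)·z/height = 1 + (1.37-1)·1/7 = 1.052857
θ = twist·z/height = -68°·1/7 = -9.7143° = -0.169546 rad
cos θ = 0.985661, sin θ = -0.168735 (intermediates below are computed at full precision and shown rounded to 5 d.p.)
v1: (-5,-3.5) → rotate → (-5.51888,-2.60614) → ×s → (-5.81059,-2.74389) → (-5.81,-2.74)
v2: (-4.5,-5) → rotate → (-5.27915,-4.16900) → ×s → (-5.55819,-4.38936) → (-5.56,-4.39)
v3: (1,-5) → rotate → (0.14199,-5.09704) → ×s → (0.14949,-5.36646) → (0.15,-5.37)
v4: (3,-3.5) → rotate → (2.36641,-3.95602) → ×s → (2.49149,-4.16512) → (2.49,-4.17)
v5: (4,1.5) → rotate → (4.19575,0.80355) → ×s → (4.41752,0.84603) → (4.42,0.85)
v6: (3.5,3) → rotate → (3.95602,2.36641) → ×s → (4.16512,2.49149) → (4.17,2.49)
v7: (0.5,4.5) → rotate → (1.25214,4.35111) → ×s → (1.31832,4.58110) → (1.32,4.58)
v8: (-3.5,0.5) → rotate → (-3.36545,1.08340) → ×s → (-3.54334,1.14067) → (-3.54,1.14)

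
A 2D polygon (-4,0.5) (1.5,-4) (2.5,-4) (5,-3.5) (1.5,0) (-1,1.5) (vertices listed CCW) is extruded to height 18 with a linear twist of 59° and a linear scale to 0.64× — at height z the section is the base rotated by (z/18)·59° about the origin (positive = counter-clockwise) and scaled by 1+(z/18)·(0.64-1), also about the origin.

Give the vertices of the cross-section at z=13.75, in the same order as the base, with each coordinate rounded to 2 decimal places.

t = z/height = 13.75/18 = 0.763889
s = 1 + (scale-1)·z/height = 1 + (0.64-1)·13.75/18 = 0.725000
θ = twist·z/height = 59°·13.75/18 = 45.0694° = 0.786610 rad
cos θ = 0.706249, sin θ = 0.707963 (intermediates below are computed at full precision and shown rounded to 5 d.p.)
v1: (-4,0.5) → rotate → (-3.17898,-2.47873) → ×s → (-2.30476,-1.79708) → (-2.30,-1.80)
v2: (1.5,-4) → rotate → (3.89123,-1.76305) → ×s → (2.82114,-1.27821) → (2.82,-1.28)
v3: (2.5,-4) → rotate → (4.59748,-1.05509) → ×s → (3.33317,-0.76494) → (3.33,-0.76)
v4: (5,-3.5) → rotate → (6.00912,1.06794) → ×s → (4.35661,0.77426) → (4.36,0.77)
v5: (1.5,0) → rotate → (1.05937,1.06194) → ×s → (0.76805,0.76991) → (0.77,0.77)
v6: (-1,1.5) → rotate → (-1.76819,0.35141) → ×s → (-1.28194,0.25477) → (-1.28,0.25)

Cross-section at z=13.75: (-2.30,-1.80) (2.82,-1.28) (3.33,-0.76) (4.36,0.77) (0.77,0.77) (-1.28,0.25)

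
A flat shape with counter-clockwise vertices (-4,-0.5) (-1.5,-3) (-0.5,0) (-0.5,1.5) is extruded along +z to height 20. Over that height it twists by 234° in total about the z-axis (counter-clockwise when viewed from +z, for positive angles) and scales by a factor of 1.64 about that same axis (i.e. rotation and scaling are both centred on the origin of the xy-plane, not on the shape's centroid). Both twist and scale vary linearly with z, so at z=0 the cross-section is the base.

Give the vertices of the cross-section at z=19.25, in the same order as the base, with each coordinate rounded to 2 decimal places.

t = z/height = 19.25/20 = 0.9625
s = 1 + (scale-1)·z/height = 1 + (1.64-1)·19.25/20 = 1.616000
θ = twist·z/height = 234°·19.25/20 = 225.2250° = 3.930918 rad
cos θ = -0.704325, sin θ = -0.709878 (intermediates below are computed at full precision and shown rounded to 5 d.p.)
v1: (-4,-0.5) → rotate → (2.46236,3.19167) → ×s → (3.97917,5.15775) → (3.98,5.16)
v2: (-1.5,-3) → rotate → (-1.07315,3.17779) → ×s → (-1.73421,5.13531) → (-1.73,5.14)
v3: (-0.5,0) → rotate → (0.35216,0.35494) → ×s → (0.56909,0.57358) → (0.57,0.57)
v4: (-0.5,1.5) → rotate → (1.41698,-0.70155) → ×s → (2.28984,-1.13370) → (2.29,-1.13)

Cross-section at z=19.25: (3.98,5.16) (-1.73,5.14) (0.57,0.57) (2.29,-1.13)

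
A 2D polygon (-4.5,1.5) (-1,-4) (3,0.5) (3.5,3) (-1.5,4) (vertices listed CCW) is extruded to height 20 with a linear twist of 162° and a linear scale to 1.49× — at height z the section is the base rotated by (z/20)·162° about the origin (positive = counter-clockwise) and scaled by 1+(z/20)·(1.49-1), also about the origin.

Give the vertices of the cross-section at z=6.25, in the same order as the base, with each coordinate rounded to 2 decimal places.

t = z/height = 6.25/20 = 0.3125
s = 1 + (scale-1)·z/height = 1 + (1.49-1)·6.25/20 = 1.153125
θ = twist·z/height = 162°·6.25/20 = 50.6250° = 0.883573 rad
cos θ = 0.634393, sin θ = 0.773010 (intermediates below are computed at full precision and shown rounded to 5 d.p.)
v1: (-4.5,1.5) → rotate → (-4.01429,-2.52696) → ×s → (-4.62897,-2.91390) → (-4.63,-2.91)
v2: (-1,-4) → rotate → (2.45765,-3.31058) → ×s → (2.83398,-3.81752) → (2.83,-3.82)
v3: (3,0.5) → rotate → (1.51667,2.63623) → ×s → (1.74892,3.03990) → (1.75,3.04)
v4: (3.5,3) → rotate → (-0.09865,4.60872) → ×s → (-0.11376,5.31443) → (-0.11,5.31)
v5: (-1.5,4) → rotate → (-4.04363,1.37806) → ×s → (-4.66281,1.58907) → (-4.66,1.59)

Cross-section at z=6.25: (-4.63,-2.91) (2.83,-3.82) (1.75,3.04) (-0.11,5.31) (-4.66,1.59)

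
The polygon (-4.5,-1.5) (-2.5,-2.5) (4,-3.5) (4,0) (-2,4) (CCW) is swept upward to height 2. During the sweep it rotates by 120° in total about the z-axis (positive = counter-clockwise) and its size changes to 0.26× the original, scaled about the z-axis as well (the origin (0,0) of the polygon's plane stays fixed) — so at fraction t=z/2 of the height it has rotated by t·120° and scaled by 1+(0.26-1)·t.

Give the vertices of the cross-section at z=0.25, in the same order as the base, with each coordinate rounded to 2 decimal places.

t = z/height = 0.25/2 = 0.125
s = 1 + (scale-1)·z/height = 1 + (0.26-1)·0.25/2 = 0.907500
θ = twist·z/height = 120°·0.25/2 = 15.0000° = 0.261799 rad
cos θ = 0.965926, sin θ = 0.258819 (intermediates below are computed at full precision and shown rounded to 5 d.p.)
v1: (-4.5,-1.5) → rotate → (-3.95844,-2.61357) → ×s → (-3.59228,-2.37182) → (-3.59,-2.37)
v2: (-2.5,-2.5) → rotate → (-1.76777,-3.06186) → ×s → (-1.60425,-2.77864) → (-1.60,-2.78)
v3: (4,-3.5) → rotate → (4.76957,-2.34546) → ×s → (4.32838,-2.12851) → (4.33,-2.13)
v4: (4,0) → rotate → (3.86370,1.03528) → ×s → (3.50631,0.93951) → (3.51,0.94)
v5: (-2,4) → rotate → (-2.96713,3.34607) → ×s → (-2.69267,3.03655) → (-2.69,3.04)

Cross-section at z=0.25: (-3.59,-2.37) (-1.60,-2.78) (4.33,-2.13) (3.51,0.94) (-2.69,3.04)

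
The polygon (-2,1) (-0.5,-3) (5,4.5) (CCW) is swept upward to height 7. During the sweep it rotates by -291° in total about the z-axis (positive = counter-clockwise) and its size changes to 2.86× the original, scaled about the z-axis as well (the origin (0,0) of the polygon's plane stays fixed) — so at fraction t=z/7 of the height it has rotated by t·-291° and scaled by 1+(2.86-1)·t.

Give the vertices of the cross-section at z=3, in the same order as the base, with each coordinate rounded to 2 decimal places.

t = z/height = 3/7 = 0.428571
s = 1 + (scale-1)·z/height = 1 + (2.86-1)·3/7 = 1.797143
θ = twist·z/height = -291°·3/7 = -124.7143° = -2.176675 rad
cos θ = -0.569484, sin θ = -0.822002 (intermediates below are computed at full precision and shown rounded to 5 d.p.)
v1: (-2,1) → rotate → (1.96097,1.07452) → ×s → (3.52415,1.93107) → (3.52,1.93)
v2: (-0.5,-3) → rotate → (-2.18126,2.11945) → ×s → (-3.92004,3.80896) → (-3.92,3.81)
v3: (5,4.5) → rotate → (0.85159,-6.67269) → ×s → (1.53042,-11.99178) → (1.53,-11.99)

Cross-section at z=3: (3.52,1.93) (-3.92,3.81) (1.53,-11.99)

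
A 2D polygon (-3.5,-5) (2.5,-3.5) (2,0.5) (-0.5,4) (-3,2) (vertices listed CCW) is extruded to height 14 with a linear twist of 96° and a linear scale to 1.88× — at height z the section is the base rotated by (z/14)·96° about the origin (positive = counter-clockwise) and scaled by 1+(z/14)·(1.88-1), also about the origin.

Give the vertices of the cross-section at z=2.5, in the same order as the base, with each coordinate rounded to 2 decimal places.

t = z/height = 2.5/14 = 0.178571
s = 1 + (scale-1)·z/height = 1 + (1.88-1)·2.5/14 = 1.157143
θ = twist·z/height = 96°·2.5/14 = 17.1429° = 0.299199 rad
cos θ = 0.955573, sin θ = 0.294755 (intermediates below are computed at full precision and shown rounded to 5 d.p.)
v1: (-3.5,-5) → rotate → (-1.87073,-5.80951) → ×s → (-2.16470,-6.72243) → (-2.16,-6.72)
v2: (2.5,-3.5) → rotate → (3.42058,-2.60762) → ×s → (3.95809,-3.01739) → (3.96,-3.02)
v3: (2,0.5) → rotate → (1.76377,1.06730) → ×s → (2.04093,1.23501) → (2.04,1.24)
v4: (-0.5,4) → rotate → (-1.65681,3.67491) → ×s → (-1.91716,4.25240) → (-1.92,4.25)
v5: (-3,2) → rotate → (-3.45623,1.02688) → ×s → (-3.99935,1.18825) → (-4.00,1.19)

Cross-section at z=2.5: (-2.16,-6.72) (3.96,-3.02) (2.04,1.24) (-1.92,4.25) (-4.00,1.19)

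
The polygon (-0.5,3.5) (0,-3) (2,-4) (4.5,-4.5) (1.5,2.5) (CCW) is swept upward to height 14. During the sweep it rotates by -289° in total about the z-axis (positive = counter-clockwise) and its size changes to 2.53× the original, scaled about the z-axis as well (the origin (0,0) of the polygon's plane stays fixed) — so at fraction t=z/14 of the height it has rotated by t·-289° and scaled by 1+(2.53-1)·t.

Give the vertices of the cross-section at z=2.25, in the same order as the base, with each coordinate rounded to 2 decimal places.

Cross-section at z=2.25: (2.73,3.46) (-2.71,-2.58) (-1.89,-5.24) (-0.20,-7.93) (3.55,0.79)

t = z/height = 2.25/14 = 0.160714
s = 1 + (scale-1)·z/height = 1 + (2.53-1)·2.25/14 = 1.245893
θ = twist·z/height = -289°·2.25/14 = -46.4464° = -0.810643 rad
cos θ = 0.689032, sin θ = -0.724730 (intermediates below are computed at full precision and shown rounded to 5 d.p.)
v1: (-0.5,3.5) → rotate → (2.19204,2.77398) → ×s → (2.73105,3.45608) → (2.73,3.46)
v2: (0,-3) → rotate → (-2.17419,-2.06710) → ×s → (-2.70881,-2.57538) → (-2.71,-2.58)
v3: (2,-4) → rotate → (-1.52086,-4.20559) → ×s → (-1.89482,-5.23972) → (-1.89,-5.24)
v4: (4.5,-4.5) → rotate → (-0.16064,-6.36193) → ×s → (-0.20014,-7.92629) → (-0.20,-7.93)
v5: (1.5,2.5) → rotate → (2.84537,0.63549) → ×s → (3.54503,0.79175) → (3.55,0.79)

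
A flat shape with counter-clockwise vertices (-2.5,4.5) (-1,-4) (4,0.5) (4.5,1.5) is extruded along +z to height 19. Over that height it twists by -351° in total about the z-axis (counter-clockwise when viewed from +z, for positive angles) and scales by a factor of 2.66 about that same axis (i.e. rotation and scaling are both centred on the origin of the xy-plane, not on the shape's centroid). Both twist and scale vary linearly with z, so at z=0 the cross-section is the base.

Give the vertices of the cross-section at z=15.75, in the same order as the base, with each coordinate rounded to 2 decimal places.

Cross-section at z=15.75: (-12.11,-1.72) (8.03,-5.62) (2.29,9.30) (0.50,11.26)

t = z/height = 15.75/19 = 0.828947
s = 1 + (scale-1)·z/height = 1 + (2.66-1)·15.75/19 = 2.376053
θ = twist·z/height = -351°·15.75/19 = -290.9605° = -5.078219 rad
cos θ = 0.357725, sin θ = 0.933827 (intermediates below are computed at full precision and shown rounded to 5 d.p.)
v1: (-2.5,4.5) → rotate → (-5.09653,-0.72481) → ×s → (-12.10963,-1.72218) → (-12.11,-1.72)
v2: (-1,-4) → rotate → (3.37758,-2.36473) → ×s → (8.02532,-5.61871) → (8.03,-5.62)
v3: (4,0.5) → rotate → (0.96399,3.91417) → ×s → (2.29048,9.30028) → (2.29,9.30)
v4: (4.5,1.5) → rotate → (0.20902,4.73881) → ×s → (0.49664,11.25966) → (0.50,11.26)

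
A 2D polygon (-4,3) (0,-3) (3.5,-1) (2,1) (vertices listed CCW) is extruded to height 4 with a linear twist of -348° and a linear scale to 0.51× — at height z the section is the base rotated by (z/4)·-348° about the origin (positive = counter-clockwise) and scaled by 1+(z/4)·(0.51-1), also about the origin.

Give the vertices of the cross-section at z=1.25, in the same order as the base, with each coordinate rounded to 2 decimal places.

Cross-section at z=1.25: (3.49,2.39) (-2.41,0.82) (-1.75,-2.53) (0.26,-1.88)

t = z/height = 1.25/4 = 0.3125
s = 1 + (scale-1)·z/height = 1 + (0.51-1)·1.25/4 = 0.846875
θ = twist·z/height = -348°·1.25/4 = -108.7500° = -1.898046 rad
cos θ = -0.321439, sin θ = -0.946930 (intermediates below are computed at full precision and shown rounded to 5 d.p.)
v1: (-4,3) → rotate → (4.12655,2.82340) → ×s → (3.49467,2.39107) → (3.49,2.39)
v2: (0,-3) → rotate → (-2.84079,0.96432) → ×s → (-2.40579,0.81666) → (-2.41,0.82)
v3: (3.5,-1) → rotate → (-2.07197,-2.99282) → ×s → (-1.75470,-2.53454) → (-1.75,-2.53)
v4: (2,1) → rotate → (0.30405,-2.21530) → ×s → (0.25749,-1.87608) → (0.26,-1.88)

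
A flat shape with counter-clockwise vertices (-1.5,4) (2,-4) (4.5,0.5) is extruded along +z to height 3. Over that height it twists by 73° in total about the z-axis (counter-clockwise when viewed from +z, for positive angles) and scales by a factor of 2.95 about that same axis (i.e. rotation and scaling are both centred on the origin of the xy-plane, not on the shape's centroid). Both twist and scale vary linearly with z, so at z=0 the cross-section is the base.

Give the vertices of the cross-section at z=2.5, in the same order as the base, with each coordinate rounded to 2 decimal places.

t = z/height = 2.5/3 = 0.833333
s = 1 + (scale-1)·z/height = 1 + (2.95-1)·2.5/3 = 2.625000
θ = twist·z/height = 73°·2.5/3 = 60.8333° = 1.061742 rad
cos θ = 0.487352, sin θ = 0.873206 (intermediates below are computed at full precision and shown rounded to 5 d.p.)
v1: (-1.5,4) → rotate → (-4.22385,0.63960) → ×s → (-11.08761,1.67895) → (-11.09,1.68)
v2: (2,-4) → rotate → (4.46753,-0.20300) → ×s → (11.72726,-0.53286) → (11.73,-0.53)
v3: (4.5,0.5) → rotate → (1.75648,4.17310) → ×s → (4.61076,10.95439) → (4.61,10.95)

Cross-section at z=2.5: (-11.09,1.68) (11.73,-0.53) (4.61,10.95)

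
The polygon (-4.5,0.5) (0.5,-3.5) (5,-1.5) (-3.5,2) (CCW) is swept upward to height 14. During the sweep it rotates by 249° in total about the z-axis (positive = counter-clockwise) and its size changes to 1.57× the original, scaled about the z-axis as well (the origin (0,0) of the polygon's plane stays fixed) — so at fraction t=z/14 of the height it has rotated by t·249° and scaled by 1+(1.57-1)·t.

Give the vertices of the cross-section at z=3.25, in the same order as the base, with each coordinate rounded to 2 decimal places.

Cross-section at z=3.25: (-3.19,-4.01) (3.66,-1.63) (4.45,3.89) (-4.03,-2.15)

t = z/height = 3.25/14 = 0.232143
s = 1 + (scale-1)·z/height = 1 + (1.57-1)·3.25/14 = 1.132321
θ = twist·z/height = 249°·3.25/14 = 57.8036° = 1.008863 rad
cos θ = 0.532824, sin θ = 0.846226 (intermediates below are computed at full precision and shown rounded to 5 d.p.)
v1: (-4.5,0.5) → rotate → (-2.82082,-3.54161) → ×s → (-3.19407,-4.01024) → (-3.19,-4.01)
v2: (0.5,-3.5) → rotate → (3.22820,-1.44177) → ×s → (3.65536,-1.63255) → (3.66,-1.63)
v3: (5,-1.5) → rotate → (3.93346,3.43190) → ×s → (4.45394,3.88601) → (4.45,3.89)
v4: (-3.5,2) → rotate → (-3.55734,-1.89615) → ×s → (-4.02805,-2.14705) → (-4.03,-2.15)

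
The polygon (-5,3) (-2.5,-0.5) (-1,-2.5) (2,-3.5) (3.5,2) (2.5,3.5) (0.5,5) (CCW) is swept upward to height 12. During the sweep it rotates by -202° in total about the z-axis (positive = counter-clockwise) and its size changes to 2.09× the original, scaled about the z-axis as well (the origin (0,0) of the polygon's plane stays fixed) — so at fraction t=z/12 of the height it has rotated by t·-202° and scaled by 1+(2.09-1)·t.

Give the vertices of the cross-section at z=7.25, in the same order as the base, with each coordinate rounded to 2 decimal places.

Cross-section at z=7.25: (8.62,4.39) (1.50,3.95) (-2.63,3.61) (-6.68,0.27) (-0.27,-6.68) (2.72,-6.59) (6.59,-5.10)

t = z/height = 7.25/12 = 0.604167
s = 1 + (scale-1)·z/height = 1 + (2.09-1)·7.25/12 = 1.658542
θ = twist·z/height = -202°·7.25/12 = -122.0417° = -2.130029 rad
cos θ = -0.530536, sin θ = -0.847663 (intermediates below are computed at full precision and shown rounded to 5 d.p.)
v1: (-5,3) → rotate → (5.19567,2.64670) → ×s → (8.61723,4.38967) → (8.62,4.39)
v2: (-2.5,-0.5) → rotate → (0.90251,2.38442) → ×s → (1.49685,3.95467) → (1.50,3.95)
v3: (-1,-2.5) → rotate → (-1.58862,2.17400) → ×s → (-2.63479,3.60567) → (-2.63,3.61)
v4: (2,-3.5) → rotate → (-4.02789,0.16155) → ×s → (-6.68042,0.26794) → (-6.68,0.27)
v5: (3.5,2) → rotate → (-0.16155,-4.02789) → ×s → (-0.26794,-6.68042) → (-0.27,-6.68)
v6: (2.5,3.5) → rotate → (1.64048,-3.97603) → ×s → (2.72080,-6.59441) → (2.72,-6.59)
v7: (0.5,5) → rotate → (3.97304,-3.07651) → ×s → (6.58946,-5.10252) → (6.59,-5.10)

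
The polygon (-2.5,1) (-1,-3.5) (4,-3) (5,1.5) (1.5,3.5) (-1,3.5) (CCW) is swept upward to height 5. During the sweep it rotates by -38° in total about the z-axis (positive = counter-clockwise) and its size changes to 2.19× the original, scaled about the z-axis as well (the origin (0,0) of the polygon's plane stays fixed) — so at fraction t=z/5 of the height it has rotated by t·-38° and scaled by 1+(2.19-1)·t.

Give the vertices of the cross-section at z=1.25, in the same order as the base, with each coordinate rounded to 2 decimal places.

Cross-section at z=1.25: (-2.99,1.82) (-2.03,-4.26) (4.48,-4.70) (6.72,0.85) (2.67,4.16) (-0.53,4.69)

t = z/height = 1.25/5 = 0.25
s = 1 + (scale-1)·z/height = 1 + (2.19-1)·1.25/5 = 1.297500
θ = twist·z/height = -38°·1.25/5 = -9.5000° = -0.165806 rad
cos θ = 0.986286, sin θ = -0.165048 (intermediates below are computed at full precision and shown rounded to 5 d.p.)
v1: (-2.5,1) → rotate → (-2.30067,1.39890) → ×s → (-2.98511,1.81508) → (-2.99,1.82)
v2: (-1,-3.5) → rotate → (-1.56395,-3.28695) → ×s → (-2.02923,-4.26482) → (-2.03,-4.26)
v3: (4,-3) → rotate → (3.45000,-3.61905) → ×s → (4.47637,-4.69571) → (4.48,-4.70)
v4: (5,1.5) → rotate → (5.17900,0.65419) → ×s → (6.71975,0.84881) → (6.72,0.85)
v5: (1.5,3.5) → rotate → (2.05710,3.20443) → ×s → (2.66908,4.15775) → (2.67,4.16)
v6: (-1,3.5) → rotate → (-0.40862,3.61705) → ×s → (-0.53018,4.69312) → (-0.53,4.69)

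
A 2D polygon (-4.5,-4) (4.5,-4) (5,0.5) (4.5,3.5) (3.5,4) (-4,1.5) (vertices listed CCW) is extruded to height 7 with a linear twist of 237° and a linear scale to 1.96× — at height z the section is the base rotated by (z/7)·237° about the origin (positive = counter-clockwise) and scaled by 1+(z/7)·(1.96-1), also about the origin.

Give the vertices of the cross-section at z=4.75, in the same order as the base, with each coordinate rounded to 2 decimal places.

t = z/height = 4.75/7 = 0.678571
s = 1 + (scale-1)·z/height = 1 + (1.96-1)·4.75/7 = 1.651429
θ = twist·z/height = 237°·4.75/7 = 160.8214° = 2.806863 rad
cos θ = -0.944499, sin θ = 0.328513 (intermediates below are computed at full precision and shown rounded to 5 d.p.)
v1: (-4.5,-4) → rotate → (5.56430,2.29969) → ×s → (9.18904,3.79777) → (9.19,3.80)
v2: (4.5,-4) → rotate → (-2.93619,5.25631) → ×s → (-4.84891,8.68042) → (-4.85,8.68)
v3: (5,0.5) → rotate → (-4.88675,1.17032) → ×s → (-8.07012,1.93270) → (-8.07,1.93)
v4: (4.5,3.5) → rotate → (-5.40004,-1.82744) → ×s → (-8.91779,-3.01788) → (-8.92,-3.02)
v5: (3.5,4) → rotate → (-4.61980,-2.62820) → ×s → (-7.62927,-4.34028) → (-7.63,-4.34)
v6: (-4,1.5) → rotate → (3.28523,-2.73080) → ×s → (5.42532,-4.50973) → (5.43,-4.51)

Cross-section at z=4.75: (9.19,3.80) (-4.85,8.68) (-8.07,1.93) (-8.92,-3.02) (-7.63,-4.34) (5.43,-4.51)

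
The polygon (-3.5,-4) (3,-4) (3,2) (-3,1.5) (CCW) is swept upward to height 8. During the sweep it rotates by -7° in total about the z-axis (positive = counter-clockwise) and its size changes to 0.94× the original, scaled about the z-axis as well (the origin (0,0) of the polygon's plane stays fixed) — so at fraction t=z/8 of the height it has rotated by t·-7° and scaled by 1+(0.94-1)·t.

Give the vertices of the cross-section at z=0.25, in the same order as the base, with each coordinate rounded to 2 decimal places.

t = z/height = 0.25/8 = 0.03125
s = 1 + (scale-1)·z/height = 1 + (0.94-1)·0.25/8 = 0.998125
θ = twist·z/height = -7°·0.25/8 = -0.2188° = -0.003818 rad
cos θ = 0.999993, sin θ = -0.003818 (intermediates below are computed at full precision and shown rounded to 5 d.p.)
v1: (-3.5,-4) → rotate → (-3.51525,-3.98661) → ×s → (-3.50865,-3.97913) → (-3.51,-3.98)
v2: (3,-4) → rotate → (2.98471,-4.01142) → ×s → (2.97911,-4.00390) → (2.98,-4.00)
v3: (3,2) → rotate → (3.00761,1.98853) → ×s → (3.00197,1.98480) → (3.00,1.98)
v4: (-3,1.5) → rotate → (-2.99425,1.51144) → ×s → (-2.98864,1.50861) → (-2.99,1.51)

Cross-section at z=0.25: (-3.51,-3.98) (2.98,-4.00) (3.00,1.98) (-2.99,1.51)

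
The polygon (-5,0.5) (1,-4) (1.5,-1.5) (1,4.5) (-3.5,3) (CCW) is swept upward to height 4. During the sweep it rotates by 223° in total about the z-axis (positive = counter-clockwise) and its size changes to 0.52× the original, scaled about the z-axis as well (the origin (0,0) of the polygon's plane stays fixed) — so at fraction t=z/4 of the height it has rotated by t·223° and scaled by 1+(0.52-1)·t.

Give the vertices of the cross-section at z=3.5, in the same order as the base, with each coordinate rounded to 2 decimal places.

t = z/height = 3.5/4 = 0.875
s = 1 + (scale-1)·z/height = 1 + (0.52-1)·3.5/4 = 0.580000
θ = twist·z/height = 223°·3.5/4 = 195.1250° = 3.405574 rad
cos θ = -0.965359, sin θ = -0.260926 (intermediates below are computed at full precision and shown rounded to 5 d.p.)
v1: (-5,0.5) → rotate → (4.95726,0.82195) → ×s → (2.87521,0.47673) → (2.88,0.48)
v2: (1,-4) → rotate → (-2.00906,3.60051) → ×s → (-1.16526,2.08830) → (-1.17,2.09)
v3: (1.5,-1.5) → rotate → (-1.83943,1.05665) → ×s → (-1.06687,0.61286) → (-1.07,0.61)
v4: (1,4.5) → rotate → (0.20881,-4.60504) → ×s → (0.12111,-2.67092) → (0.12,-2.67)
v5: (-3.5,3) → rotate → (4.16153,-1.98284) → ×s → (2.41369,-1.15005) → (2.41,-1.15)

Cross-section at z=3.5: (2.88,0.48) (-1.17,2.09) (-1.07,0.61) (0.12,-2.67) (2.41,-1.15)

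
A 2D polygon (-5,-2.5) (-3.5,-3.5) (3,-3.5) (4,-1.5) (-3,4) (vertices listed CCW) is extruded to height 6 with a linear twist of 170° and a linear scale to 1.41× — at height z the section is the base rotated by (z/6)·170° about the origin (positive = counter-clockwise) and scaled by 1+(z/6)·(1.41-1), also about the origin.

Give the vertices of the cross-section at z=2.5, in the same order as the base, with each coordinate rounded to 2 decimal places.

Cross-section at z=2.5: (0.84,-6.49) (2.53,-5.22) (5.02,1.97) (3.20,3.85) (-5.58,-1.78)

t = z/height = 2.5/6 = 0.416667
s = 1 + (scale-1)·z/height = 1 + (1.41-1)·2.5/6 = 1.170833
θ = twist·z/height = 170°·2.5/6 = 70.8333° = 1.236275 rad
cos θ = 0.328317, sin θ = 0.944568 (intermediates below are computed at full precision and shown rounded to 5 d.p.)
v1: (-5,-2.5) → rotate → (0.71983,-5.54363) → ×s → (0.84280,-6.49067) → (0.84,-6.49)
v2: (-3.5,-3.5) → rotate → (2.15688,-4.45510) → ×s → (2.52534,-5.21618) → (2.53,-5.22)
v3: (3,-3.5) → rotate → (4.29094,1.68459) → ×s → (5.02397,1.97238) → (5.02,1.97)
v4: (4,-1.5) → rotate → (2.73012,3.28579) → ×s → (3.19652,3.84712) → (3.20,3.85)
v5: (-3,4) → rotate → (-4.76322,-1.52043) → ×s → (-5.57694,-1.78017) → (-5.58,-1.78)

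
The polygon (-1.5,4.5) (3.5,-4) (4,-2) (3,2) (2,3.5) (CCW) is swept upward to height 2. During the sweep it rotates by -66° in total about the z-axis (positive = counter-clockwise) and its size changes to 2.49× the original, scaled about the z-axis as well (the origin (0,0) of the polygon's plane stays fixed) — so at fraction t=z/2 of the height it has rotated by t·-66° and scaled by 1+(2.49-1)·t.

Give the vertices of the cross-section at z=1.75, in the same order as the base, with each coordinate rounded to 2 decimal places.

Cross-section at z=1.75: (6.92,8.45) (-3.49,-11.74) (1.02,-10.25) (7.58,-3.39) (9.28,0.41)

t = z/height = 1.75/2 = 0.875
s = 1 + (scale-1)·z/height = 1 + (2.49-1)·1.75/2 = 2.303750
θ = twist·z/height = -66°·1.75/2 = -57.7500° = -1.007928 rad
cos θ = 0.533615, sin θ = -0.845728 (intermediates below are computed at full precision and shown rounded to 5 d.p.)
v1: (-1.5,4.5) → rotate → (3.00535,3.66986) → ×s → (6.92358,8.45443) → (6.92,8.45)
v2: (3.5,-4) → rotate → (-1.51526,-5.09451) → ×s → (-3.49078,-11.73647) → (-3.49,-11.74)
v3: (4,-2) → rotate → (0.44300,-4.45014) → ×s → (1.02057,-10.25201) → (1.02,-10.25)
v4: (3,2) → rotate → (3.29230,-1.46995) → ×s → (7.58463,-3.38641) → (7.58,-3.39)
v5: (2,3.5) → rotate → (4.02728,0.17620) → ×s → (9.27784,0.40591) → (9.28,0.41)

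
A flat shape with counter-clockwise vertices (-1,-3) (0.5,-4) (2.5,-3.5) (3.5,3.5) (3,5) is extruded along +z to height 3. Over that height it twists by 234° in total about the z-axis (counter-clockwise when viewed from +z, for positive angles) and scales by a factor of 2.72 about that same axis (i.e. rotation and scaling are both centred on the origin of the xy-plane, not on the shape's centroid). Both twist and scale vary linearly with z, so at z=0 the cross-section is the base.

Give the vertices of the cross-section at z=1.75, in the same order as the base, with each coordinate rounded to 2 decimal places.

t = z/height = 1.75/3 = 0.583333
s = 1 + (scale-1)·z/height = 1 + (2.72-1)·1.75/3 = 2.003333
θ = twist·z/height = 234°·1.75/3 = 136.5000° = 2.382374 rad
cos θ = -0.725374, sin θ = 0.688355 (intermediates below are computed at full precision and shown rounded to 5 d.p.)
v1: (-1,-3) → rotate → (2.79044,1.48777) → ×s → (5.59018,2.98050) → (5.59,2.98)
v2: (0.5,-4) → rotate → (2.39073,3.24567) → ×s → (4.78943,6.50217) → (4.79,6.50)
v3: (2.5,-3.5) → rotate → (0.59581,4.25970) → ×s → (1.19360,8.53359) → (1.19,8.53)
v4: (3.5,3.5) → rotate → (-4.94805,-0.12957) → ×s → (-9.91260,-0.25957) → (-9.91,-0.26)
v5: (3,5) → rotate → (-5.61790,-1.56181) → ×s → (-11.25452,-3.12882) → (-11.25,-3.13)

Cross-section at z=1.75: (5.59,2.98) (4.79,6.50) (1.19,8.53) (-9.91,-0.26) (-11.25,-3.13)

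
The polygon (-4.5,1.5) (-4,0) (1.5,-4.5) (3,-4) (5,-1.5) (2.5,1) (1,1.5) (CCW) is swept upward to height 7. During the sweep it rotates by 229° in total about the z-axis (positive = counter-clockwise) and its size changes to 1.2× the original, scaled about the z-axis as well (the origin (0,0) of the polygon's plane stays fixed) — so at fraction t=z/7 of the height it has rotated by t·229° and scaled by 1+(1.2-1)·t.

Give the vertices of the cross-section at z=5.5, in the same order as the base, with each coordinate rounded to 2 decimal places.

Cross-section at z=5.5: (5.20,-1.74) (4.63,-0.01) (-1.73,5.21) (-3.47,4.63) (-5.78,1.74) (-2.89,-1.15) (-1.16,-1.73)

t = z/height = 5.5/7 = 0.785714
s = 1 + (scale-1)·z/height = 1 + (1.2-1)·5.5/7 = 1.157143
θ = twist·z/height = 229°·5.5/7 = 179.9286° = 3.140346 rad
cos θ = -0.999999, sin θ = 0.001247 (intermediates below are computed at full precision and shown rounded to 5 d.p.)
v1: (-4.5,1.5) → rotate → (4.49813,-1.50561) → ×s → (5.20497,-1.74220) → (5.20,-1.74)
v2: (-4,0) → rotate → (4.00000,-0.00499) → ×s → (4.62857,-0.00577) → (4.63,-0.01)
v3: (1.5,-4.5) → rotate → (-1.49439,4.50187) → ×s → (-1.72922,5.20930) → (-1.73,5.21)
v4: (3,-4) → rotate → (-2.99501,4.00374) → ×s → (-3.46566,4.63290) → (-3.47,4.63)
v5: (5,-1.5) → rotate → (-4.99813,1.50623) → ×s → (-5.78355,1.74293) → (-5.78,1.74)
v6: (2.5,1) → rotate → (-2.50124,-0.99688) → ×s → (-2.89430,-1.15354) → (-2.89,-1.15)
v7: (1,1.5) → rotate → (-1.00187,-1.49875) → ×s → (-1.15931,-1.73427) → (-1.16,-1.73)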